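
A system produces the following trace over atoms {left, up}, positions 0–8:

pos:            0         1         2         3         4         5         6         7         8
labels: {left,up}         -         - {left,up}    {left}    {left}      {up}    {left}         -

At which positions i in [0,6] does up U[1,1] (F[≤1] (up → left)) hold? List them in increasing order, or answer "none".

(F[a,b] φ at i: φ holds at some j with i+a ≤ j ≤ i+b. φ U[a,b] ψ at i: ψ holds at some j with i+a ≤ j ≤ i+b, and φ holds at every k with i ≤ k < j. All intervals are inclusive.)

0, 3, 6

Evaluate at each i in [0,6]:
  i=0: ✓ (rhs at j=1; lhs holds on [0,0])
  i=1: ✗ (lhs fails at k=1 before rhs at j=2)
  i=2: ✗ (lhs fails at k=2 before rhs at j=3)
  i=3: ✓ (rhs at j=4; lhs holds on [3,3])
  i=4: ✗ (lhs fails at k=4 before rhs at j=5)
  i=5: ✗ (lhs fails at k=5 before rhs at j=6)
  i=6: ✓ (rhs at j=7; lhs holds on [6,6])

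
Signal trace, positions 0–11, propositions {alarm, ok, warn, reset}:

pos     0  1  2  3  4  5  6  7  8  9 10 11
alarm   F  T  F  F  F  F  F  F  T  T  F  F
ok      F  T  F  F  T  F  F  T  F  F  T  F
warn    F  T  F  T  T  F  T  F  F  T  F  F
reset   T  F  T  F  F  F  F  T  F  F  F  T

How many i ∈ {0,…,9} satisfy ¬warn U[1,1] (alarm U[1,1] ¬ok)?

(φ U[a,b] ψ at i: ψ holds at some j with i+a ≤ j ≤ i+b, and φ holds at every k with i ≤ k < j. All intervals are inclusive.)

Evaluate at each i in [0,9]:
  i=0: ✓ (rhs at j=1; lhs holds on [0,0])
  i=1: ✗ (no rhs in [2,2])
  i=2: ✗ (no rhs in [3,3])
  i=3: ✗ (no rhs in [4,4])
  i=4: ✗ (no rhs in [5,5])
  i=5: ✗ (no rhs in [6,6])
  i=6: ✗ (no rhs in [7,7])
  i=7: ✓ (rhs at j=8; lhs holds on [7,7])
  i=8: ✗ (no rhs in [9,9])
  i=9: ✗ (no rhs in [10,10])
Positions where it holds: {0, 7} → 2.

2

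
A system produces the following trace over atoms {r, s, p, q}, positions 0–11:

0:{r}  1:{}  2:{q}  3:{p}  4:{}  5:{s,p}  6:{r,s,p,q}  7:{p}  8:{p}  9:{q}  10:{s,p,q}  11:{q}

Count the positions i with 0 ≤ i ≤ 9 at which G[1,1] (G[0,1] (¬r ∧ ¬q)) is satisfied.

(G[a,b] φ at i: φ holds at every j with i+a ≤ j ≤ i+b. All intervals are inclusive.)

3

Evaluate at each i in [0,9]:
  i=0: ✗ (fails at j=1)
  i=1: ✗ (fails at j=2)
  i=2: ✓ (all of [3,3])
  i=3: ✓ (all of [4,4])
  i=4: ✗ (fails at j=5)
  i=5: ✗ (fails at j=6)
  i=6: ✓ (all of [7,7])
  i=7: ✗ (fails at j=8)
  i=8: ✗ (fails at j=9)
  i=9: ✗ (fails at j=10)
Positions where it holds: {2, 3, 6} → 3.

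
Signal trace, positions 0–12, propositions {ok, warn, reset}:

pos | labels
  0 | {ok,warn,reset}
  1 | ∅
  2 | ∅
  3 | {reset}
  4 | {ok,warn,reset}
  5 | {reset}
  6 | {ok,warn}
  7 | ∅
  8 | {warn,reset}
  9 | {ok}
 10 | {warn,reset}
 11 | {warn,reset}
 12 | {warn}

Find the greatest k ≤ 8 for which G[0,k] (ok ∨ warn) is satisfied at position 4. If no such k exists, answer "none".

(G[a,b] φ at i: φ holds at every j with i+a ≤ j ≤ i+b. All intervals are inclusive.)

0

(ok ∨ warn) must hold from j=4 onward; find where it first fails.
  j=4: holds
  j=5: fails
Holds on [4,4], so largest k = 0.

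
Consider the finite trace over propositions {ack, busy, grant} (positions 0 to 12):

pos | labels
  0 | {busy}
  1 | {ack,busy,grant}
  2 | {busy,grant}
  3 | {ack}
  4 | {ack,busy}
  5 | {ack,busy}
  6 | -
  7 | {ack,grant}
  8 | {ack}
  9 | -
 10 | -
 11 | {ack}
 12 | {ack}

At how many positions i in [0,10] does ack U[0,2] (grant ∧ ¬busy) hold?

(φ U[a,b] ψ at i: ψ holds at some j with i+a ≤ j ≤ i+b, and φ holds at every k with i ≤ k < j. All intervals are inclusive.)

1

Evaluate at each i in [0,10]:
  i=0: ✗ (no rhs in [0,2])
  i=1: ✗ (no rhs in [1,3])
  i=2: ✗ (no rhs in [2,4])
  i=3: ✗ (no rhs in [3,5])
  i=4: ✗ (no rhs in [4,6])
  i=5: ✗ (lhs fails at k=6 before rhs at j=7)
  i=6: ✗ (lhs fails at k=6 before rhs at j=7)
  i=7: ✓ (rhs at j=7)
  i=8: ✗ (no rhs in [8,10])
  i=9: ✗ (no rhs in [9,11])
  i=10: ✗ (no rhs in [10,12])
Positions where it holds: {7} → 1.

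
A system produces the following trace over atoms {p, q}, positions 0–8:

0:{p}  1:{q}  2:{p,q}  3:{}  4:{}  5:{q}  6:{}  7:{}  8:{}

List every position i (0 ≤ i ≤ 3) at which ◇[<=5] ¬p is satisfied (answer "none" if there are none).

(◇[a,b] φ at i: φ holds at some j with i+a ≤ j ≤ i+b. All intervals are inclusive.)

Evaluate at each i in [0,3]:
  i=0: ✓ (witness j=1)
  i=1: ✓ (witness j=1)
  i=2: ✓ (witness j=3)
  i=3: ✓ (witness j=3)

0, 1, 2, 3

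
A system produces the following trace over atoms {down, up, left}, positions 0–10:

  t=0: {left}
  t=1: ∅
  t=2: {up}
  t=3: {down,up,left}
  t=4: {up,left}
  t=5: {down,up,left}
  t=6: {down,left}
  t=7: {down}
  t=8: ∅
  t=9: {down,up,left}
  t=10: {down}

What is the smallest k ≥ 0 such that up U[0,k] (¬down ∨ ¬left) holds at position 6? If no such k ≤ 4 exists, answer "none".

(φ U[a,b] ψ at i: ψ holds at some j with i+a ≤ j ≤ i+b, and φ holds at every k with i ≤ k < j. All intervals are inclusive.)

Need earliest j ≥ 6 with (¬down ∨ ¬left), and up at every k in [6,j-1].
  j=6: rhs fails.
  j=7: rhs holds but lhs fails at k=6.
  j=8: rhs holds but lhs fails at k=6.
  j=9: rhs fails.
  j=10: rhs holds but lhs fails at k=6.
No witness within the range → none.

none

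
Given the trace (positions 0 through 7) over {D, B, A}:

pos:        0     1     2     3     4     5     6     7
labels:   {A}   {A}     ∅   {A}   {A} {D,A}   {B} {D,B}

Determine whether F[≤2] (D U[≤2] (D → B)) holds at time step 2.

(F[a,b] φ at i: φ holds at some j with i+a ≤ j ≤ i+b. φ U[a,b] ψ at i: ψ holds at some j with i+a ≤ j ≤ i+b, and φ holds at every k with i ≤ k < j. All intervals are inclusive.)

True

Check (D U[≤2] (D → B)) at each j in [2,4]:
  j=2: holds
  j=3: holds
  j=4: holds
Found at j=2 → formula holds.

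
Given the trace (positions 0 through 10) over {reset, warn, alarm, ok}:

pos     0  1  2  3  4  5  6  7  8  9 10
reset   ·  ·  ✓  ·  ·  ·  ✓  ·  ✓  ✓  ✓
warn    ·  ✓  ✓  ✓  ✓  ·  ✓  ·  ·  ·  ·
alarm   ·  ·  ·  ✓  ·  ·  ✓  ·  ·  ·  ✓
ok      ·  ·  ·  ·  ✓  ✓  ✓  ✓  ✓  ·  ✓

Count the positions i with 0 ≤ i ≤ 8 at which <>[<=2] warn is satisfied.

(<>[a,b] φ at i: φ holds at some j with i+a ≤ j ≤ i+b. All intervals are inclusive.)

7

Evaluate at each i in [0,8]:
  i=0: ✓ (witness j=1)
  i=1: ✓ (witness j=1)
  i=2: ✓ (witness j=2)
  i=3: ✓ (witness j=3)
  i=4: ✓ (witness j=4)
  i=5: ✓ (witness j=6)
  i=6: ✓ (witness j=6)
  i=7: ✗ (none in [7,9])
  i=8: ✗ (none in [8,10])
Positions where it holds: {0, 1, 2, 3, 4, 5, 6} → 7.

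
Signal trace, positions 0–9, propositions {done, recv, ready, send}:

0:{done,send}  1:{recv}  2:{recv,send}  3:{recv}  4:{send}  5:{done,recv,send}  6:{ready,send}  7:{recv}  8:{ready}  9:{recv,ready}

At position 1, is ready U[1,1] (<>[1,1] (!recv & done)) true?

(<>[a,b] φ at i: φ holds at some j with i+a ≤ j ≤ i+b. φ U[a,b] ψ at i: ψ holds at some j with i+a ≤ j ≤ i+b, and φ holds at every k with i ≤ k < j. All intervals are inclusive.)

Need some j in [2,2] with <>[1,1] (!recv & done), and ready at every k in [1,j-1].
  j=2: <>[1,1] (!recv & done) — fails (none in [3,3]).
No j in the window works → until fails.

Does not hold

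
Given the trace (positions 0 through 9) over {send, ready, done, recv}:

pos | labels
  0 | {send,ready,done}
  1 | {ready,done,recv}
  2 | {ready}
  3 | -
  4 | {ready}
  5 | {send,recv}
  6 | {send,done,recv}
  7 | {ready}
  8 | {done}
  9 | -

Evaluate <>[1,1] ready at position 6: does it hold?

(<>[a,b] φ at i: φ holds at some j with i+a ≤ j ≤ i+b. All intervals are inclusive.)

Check ready at each j in [7,7]:
  j=7: true
Found at j=7 → formula holds.

True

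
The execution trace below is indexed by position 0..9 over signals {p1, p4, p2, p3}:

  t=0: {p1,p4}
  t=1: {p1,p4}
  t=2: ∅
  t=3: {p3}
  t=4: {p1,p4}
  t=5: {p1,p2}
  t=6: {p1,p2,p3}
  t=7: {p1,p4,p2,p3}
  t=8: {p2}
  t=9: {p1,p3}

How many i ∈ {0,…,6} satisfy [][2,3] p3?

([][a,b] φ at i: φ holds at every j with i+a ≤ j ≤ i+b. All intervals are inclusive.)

1

Evaluate at each i in [0,6]:
  i=0: ✗ (fails at j=2)
  i=1: ✗ (fails at j=4)
  i=2: ✗ (fails at j=4)
  i=3: ✗ (fails at j=5)
  i=4: ✓ (all of [6,7])
  i=5: ✗ (fails at j=8)
  i=6: ✗ (fails at j=8)
Positions where it holds: {4} → 1.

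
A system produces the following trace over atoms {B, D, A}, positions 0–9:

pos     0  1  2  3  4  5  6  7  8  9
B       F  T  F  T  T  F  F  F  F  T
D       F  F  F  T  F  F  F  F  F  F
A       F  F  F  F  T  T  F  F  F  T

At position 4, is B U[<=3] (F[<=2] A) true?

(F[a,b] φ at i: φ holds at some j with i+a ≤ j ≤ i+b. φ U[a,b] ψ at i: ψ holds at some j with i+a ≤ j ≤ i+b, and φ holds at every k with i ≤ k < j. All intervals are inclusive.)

Yes

Need some j in [4,7] with F[<=2] A, and B at every k in [4,j-1].
  j=4: F[<=2] A holds; no prefix to check → satisfied.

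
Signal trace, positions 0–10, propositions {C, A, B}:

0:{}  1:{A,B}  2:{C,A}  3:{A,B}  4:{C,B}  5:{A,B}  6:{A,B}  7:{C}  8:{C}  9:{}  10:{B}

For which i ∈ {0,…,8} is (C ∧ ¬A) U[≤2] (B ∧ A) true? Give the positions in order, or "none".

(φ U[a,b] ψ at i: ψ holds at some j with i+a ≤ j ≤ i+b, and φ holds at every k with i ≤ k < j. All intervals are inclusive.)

1, 3, 4, 5, 6

Evaluate at each i in [0,8]:
  i=0: ✗ (lhs fails at k=0 before rhs at j=1)
  i=1: ✓ (rhs at j=1)
  i=2: ✗ (lhs fails at k=2 before rhs at j=3)
  i=3: ✓ (rhs at j=3)
  i=4: ✓ (rhs at j=5; lhs holds on [4,4])
  i=5: ✓ (rhs at j=5)
  i=6: ✓ (rhs at j=6)
  i=7: ✗ (no rhs in [7,9])
  i=8: ✗ (no rhs in [8,10])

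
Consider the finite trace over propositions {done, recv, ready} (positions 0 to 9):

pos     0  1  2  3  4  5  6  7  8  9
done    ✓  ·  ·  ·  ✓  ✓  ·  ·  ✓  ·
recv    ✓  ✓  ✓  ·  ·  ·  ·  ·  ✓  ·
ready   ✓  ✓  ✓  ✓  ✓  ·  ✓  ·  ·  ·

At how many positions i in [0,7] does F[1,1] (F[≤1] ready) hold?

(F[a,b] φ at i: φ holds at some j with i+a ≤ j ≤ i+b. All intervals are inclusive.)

6

Evaluate at each i in [0,7]:
  i=0: ✓ (witness j=1)
  i=1: ✓ (witness j=2)
  i=2: ✓ (witness j=3)
  i=3: ✓ (witness j=4)
  i=4: ✓ (witness j=5)
  i=5: ✓ (witness j=6)
  i=6: ✗ (none in [7,7])
  i=7: ✗ (none in [8,8])
Positions where it holds: {0, 1, 2, 3, 4, 5} → 6.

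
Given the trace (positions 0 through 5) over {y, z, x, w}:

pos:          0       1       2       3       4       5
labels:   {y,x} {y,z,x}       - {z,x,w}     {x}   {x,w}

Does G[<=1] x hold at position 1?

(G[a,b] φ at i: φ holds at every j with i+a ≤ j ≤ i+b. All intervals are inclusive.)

Check x at every j in [1,2]:
  j=1: true
  j=2: false
Fails at j=2 → formula fails.

False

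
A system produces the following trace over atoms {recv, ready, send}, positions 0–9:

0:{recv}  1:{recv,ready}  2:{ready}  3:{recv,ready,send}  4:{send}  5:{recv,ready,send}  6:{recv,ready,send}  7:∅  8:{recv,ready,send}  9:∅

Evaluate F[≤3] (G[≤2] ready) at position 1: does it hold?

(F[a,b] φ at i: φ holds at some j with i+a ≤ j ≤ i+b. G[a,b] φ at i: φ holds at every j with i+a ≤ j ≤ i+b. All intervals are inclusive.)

True

Check G[≤2] ready at each j in [1,4]:
  j=1: holds on [1,3]
  j=2: fails at 4
  j=3: fails at 4
  j=4: fails at 4
Found at j=1 → formula holds.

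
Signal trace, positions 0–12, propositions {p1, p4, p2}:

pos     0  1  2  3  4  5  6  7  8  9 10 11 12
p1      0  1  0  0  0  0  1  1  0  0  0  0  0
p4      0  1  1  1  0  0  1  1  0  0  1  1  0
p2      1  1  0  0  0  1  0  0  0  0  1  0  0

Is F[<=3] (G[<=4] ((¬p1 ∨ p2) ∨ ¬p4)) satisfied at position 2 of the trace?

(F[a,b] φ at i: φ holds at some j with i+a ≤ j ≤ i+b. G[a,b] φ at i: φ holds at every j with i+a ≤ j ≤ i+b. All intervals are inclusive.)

No

Check G[<=4] ((¬p1 ∨ p2) ∨ ¬p4) at each j in [2,5]:
  j=2: fails at 6
  j=3: fails at 6
  j=4: fails at 6
  j=5: fails at 6
No position in the window satisfies it → formula fails.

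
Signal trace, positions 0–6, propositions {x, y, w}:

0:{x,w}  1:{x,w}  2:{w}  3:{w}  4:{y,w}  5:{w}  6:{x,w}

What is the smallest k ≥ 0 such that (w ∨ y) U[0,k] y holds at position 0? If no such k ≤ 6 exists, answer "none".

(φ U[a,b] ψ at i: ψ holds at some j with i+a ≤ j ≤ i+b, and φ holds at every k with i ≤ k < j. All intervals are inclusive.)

Need earliest j ≥ 0 with y, and (w ∨ y) at every k in [0,j-1].
  j=0: rhs fails.
  j=1: rhs fails.
  j=2: rhs fails.
  j=3: rhs fails.
  j=4: rhs holds; lhs holds on [0,3]. k = 4.

4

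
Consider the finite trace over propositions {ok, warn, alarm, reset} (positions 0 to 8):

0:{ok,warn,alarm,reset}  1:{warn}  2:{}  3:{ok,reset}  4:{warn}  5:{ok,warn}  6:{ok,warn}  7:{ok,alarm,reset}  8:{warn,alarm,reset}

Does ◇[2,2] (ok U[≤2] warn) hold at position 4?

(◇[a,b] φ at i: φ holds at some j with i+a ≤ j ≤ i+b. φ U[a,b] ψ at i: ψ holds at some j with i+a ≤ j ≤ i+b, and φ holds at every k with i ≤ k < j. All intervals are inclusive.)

Check (ok U[≤2] warn) at each j in [6,6]:
  j=6: holds
Found at j=6 → formula holds.

Holds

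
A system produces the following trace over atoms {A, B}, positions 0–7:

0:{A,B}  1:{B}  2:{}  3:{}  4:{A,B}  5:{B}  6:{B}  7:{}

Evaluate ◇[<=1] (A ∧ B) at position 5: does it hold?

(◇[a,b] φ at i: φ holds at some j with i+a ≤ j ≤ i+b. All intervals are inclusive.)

No

Check (A ∧ B) at each j in [5,6]:
  j=5: false
  j=6: false
No position in the window satisfies it → formula fails.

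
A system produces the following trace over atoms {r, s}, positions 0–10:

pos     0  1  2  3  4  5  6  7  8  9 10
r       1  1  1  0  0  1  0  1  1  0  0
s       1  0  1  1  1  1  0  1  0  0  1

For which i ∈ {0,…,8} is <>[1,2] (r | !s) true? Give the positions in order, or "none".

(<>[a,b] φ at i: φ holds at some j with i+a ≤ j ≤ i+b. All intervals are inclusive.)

Evaluate at each i in [0,8]:
  i=0: ✓ (witness j=1)
  i=1: ✓ (witness j=2)
  i=2: ✗ (none in [3,4])
  i=3: ✓ (witness j=5)
  i=4: ✓ (witness j=5)
  i=5: ✓ (witness j=6)
  i=6: ✓ (witness j=7)
  i=7: ✓ (witness j=8)
  i=8: ✓ (witness j=9)

0, 1, 3, 4, 5, 6, 7, 8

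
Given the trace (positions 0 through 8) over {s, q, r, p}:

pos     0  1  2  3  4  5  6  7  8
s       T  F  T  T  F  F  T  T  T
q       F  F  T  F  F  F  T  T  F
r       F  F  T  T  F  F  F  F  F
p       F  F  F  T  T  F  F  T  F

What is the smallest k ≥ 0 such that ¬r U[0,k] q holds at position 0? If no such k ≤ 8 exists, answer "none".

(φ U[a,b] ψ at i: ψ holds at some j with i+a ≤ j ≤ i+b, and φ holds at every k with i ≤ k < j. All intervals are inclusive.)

Need earliest j ≥ 0 with q, and ¬r at every k in [0,j-1].
  j=0: rhs fails.
  j=1: rhs fails.
  j=2: rhs holds; lhs holds on [0,1]. k = 2.

2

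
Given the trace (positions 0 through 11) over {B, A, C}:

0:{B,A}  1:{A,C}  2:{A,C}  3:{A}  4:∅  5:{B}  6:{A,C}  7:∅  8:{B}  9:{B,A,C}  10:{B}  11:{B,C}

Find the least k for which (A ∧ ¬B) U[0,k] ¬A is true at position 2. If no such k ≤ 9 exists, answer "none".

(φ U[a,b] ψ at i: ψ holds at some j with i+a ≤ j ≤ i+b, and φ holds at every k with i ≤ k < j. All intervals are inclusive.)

Need earliest j ≥ 2 with ¬A, and (A ∧ ¬B) at every k in [2,j-1].
  j=2: rhs fails.
  j=3: rhs fails.
  j=4: rhs holds; lhs holds on [2,3]. k = 2.

2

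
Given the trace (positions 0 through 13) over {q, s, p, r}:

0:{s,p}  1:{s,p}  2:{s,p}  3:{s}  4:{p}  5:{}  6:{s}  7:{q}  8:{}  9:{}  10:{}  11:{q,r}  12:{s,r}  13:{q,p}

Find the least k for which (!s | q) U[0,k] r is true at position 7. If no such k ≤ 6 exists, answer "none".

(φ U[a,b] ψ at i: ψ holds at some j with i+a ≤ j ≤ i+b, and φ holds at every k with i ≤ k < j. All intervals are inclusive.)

Need earliest j ≥ 7 with r, and (!s | q) at every k in [7,j-1].
  j=7: rhs fails.
  j=8: rhs fails.
  j=9: rhs fails.
  j=10: rhs fails.
  j=11: rhs holds; lhs holds on [7,10]. k = 4.

4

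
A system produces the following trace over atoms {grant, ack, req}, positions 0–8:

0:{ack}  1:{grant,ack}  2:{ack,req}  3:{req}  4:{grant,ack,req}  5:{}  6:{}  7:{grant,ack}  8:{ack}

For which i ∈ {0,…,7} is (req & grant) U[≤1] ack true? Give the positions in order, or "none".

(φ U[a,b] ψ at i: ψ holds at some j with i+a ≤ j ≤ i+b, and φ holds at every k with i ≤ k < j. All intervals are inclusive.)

0, 1, 2, 4, 7

Evaluate at each i in [0,7]:
  i=0: ✓ (rhs at j=0)
  i=1: ✓ (rhs at j=1)
  i=2: ✓ (rhs at j=2)
  i=3: ✗ (lhs fails at k=3 before rhs at j=4)
  i=4: ✓ (rhs at j=4)
  i=5: ✗ (no rhs in [5,6])
  i=6: ✗ (lhs fails at k=6 before rhs at j=7)
  i=7: ✓ (rhs at j=7)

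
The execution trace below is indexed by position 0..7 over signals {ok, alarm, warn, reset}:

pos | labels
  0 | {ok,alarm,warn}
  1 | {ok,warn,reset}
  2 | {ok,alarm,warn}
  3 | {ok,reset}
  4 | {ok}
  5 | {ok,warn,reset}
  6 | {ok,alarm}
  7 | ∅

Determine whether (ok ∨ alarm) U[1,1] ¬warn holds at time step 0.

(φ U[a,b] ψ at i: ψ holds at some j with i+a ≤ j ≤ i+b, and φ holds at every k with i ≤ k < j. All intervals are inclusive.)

Does not hold

Need some j in [1,1] with ¬warn, and (ok ∨ alarm) at every k in [0,j-1].
  j=1: ¬warn false.
No j in the window works → until fails.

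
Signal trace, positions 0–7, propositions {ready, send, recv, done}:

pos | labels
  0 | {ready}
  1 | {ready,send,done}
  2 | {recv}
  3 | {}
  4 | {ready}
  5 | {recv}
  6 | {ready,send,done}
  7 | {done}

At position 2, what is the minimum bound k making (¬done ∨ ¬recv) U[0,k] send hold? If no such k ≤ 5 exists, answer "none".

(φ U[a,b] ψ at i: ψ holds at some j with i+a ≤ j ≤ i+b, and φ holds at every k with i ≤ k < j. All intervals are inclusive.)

4

Need earliest j ≥ 2 with send, and (¬done ∨ ¬recv) at every k in [2,j-1].
  j=2: rhs fails.
  j=3: rhs fails.
  j=4: rhs fails.
  j=5: rhs fails.
  j=6: rhs holds; lhs holds on [2,5]. k = 4.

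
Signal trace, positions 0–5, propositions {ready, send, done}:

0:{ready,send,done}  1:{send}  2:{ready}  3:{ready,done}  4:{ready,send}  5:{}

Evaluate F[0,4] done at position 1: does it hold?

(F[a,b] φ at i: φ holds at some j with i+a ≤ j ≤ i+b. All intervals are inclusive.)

Yes

Check done at each j in [1,5]:
  j=1: false
  j=2: false
  j=3: true
  j=4: false
  j=5: false
Found at j=3 → formula holds.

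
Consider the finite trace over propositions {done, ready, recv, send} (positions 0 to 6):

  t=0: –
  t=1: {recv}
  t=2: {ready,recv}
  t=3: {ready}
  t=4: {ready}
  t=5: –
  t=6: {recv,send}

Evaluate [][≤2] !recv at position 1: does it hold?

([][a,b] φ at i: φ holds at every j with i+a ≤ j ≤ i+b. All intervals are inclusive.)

Check !recv at every j in [1,3]:
  j=1: false
  j=2: false
  j=3: true
Fails at j=1 → formula fails.

Does not hold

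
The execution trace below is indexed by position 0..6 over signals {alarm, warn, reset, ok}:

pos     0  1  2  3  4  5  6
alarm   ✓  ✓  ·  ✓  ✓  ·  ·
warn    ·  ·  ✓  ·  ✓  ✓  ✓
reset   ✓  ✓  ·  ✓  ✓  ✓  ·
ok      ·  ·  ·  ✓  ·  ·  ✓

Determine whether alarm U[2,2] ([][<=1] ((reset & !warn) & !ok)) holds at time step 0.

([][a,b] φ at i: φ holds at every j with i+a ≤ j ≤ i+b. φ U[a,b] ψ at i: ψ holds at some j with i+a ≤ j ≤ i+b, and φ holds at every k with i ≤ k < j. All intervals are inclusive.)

Does not hold

Need some j in [2,2] with [][<=1] ((reset & !warn) & !ok), and alarm at every k in [0,j-1].
  j=2: [][<=1] ((reset & !warn) & !ok) — fails at 2.
No j in the window works → until fails.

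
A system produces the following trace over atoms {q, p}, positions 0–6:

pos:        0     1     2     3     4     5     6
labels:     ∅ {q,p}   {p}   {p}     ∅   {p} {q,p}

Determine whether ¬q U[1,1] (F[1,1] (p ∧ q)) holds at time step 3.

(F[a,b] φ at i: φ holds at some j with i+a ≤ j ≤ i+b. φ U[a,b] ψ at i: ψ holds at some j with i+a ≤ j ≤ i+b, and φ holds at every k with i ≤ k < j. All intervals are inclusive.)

Need some j in [4,4] with F[1,1] (p ∧ q), and ¬q at every k in [3,j-1].
  j=4: F[1,1] (p ∧ q) — fails (none in [5,5]).
No j in the window works → until fails.

No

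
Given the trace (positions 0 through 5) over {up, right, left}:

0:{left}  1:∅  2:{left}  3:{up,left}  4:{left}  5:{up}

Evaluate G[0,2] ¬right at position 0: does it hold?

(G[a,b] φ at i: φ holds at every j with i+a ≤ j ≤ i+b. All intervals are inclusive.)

Check ¬right at every j in [0,2]:
  j=0: true
  j=1: true
  j=2: true
All positions satisfy it → formula holds.

Holds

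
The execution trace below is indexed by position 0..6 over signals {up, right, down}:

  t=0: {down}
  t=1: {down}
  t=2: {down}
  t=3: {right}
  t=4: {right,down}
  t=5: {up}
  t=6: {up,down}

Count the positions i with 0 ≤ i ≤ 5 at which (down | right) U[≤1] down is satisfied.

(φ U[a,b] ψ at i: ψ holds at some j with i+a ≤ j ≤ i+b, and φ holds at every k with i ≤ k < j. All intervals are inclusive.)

Evaluate at each i in [0,5]:
  i=0: ✓ (rhs at j=0)
  i=1: ✓ (rhs at j=1)
  i=2: ✓ (rhs at j=2)
  i=3: ✓ (rhs at j=4; lhs holds on [3,3])
  i=4: ✓ (rhs at j=4)
  i=5: ✗ (lhs fails at k=5 before rhs at j=6)
Positions where it holds: {0, 1, 2, 3, 4} → 5.

5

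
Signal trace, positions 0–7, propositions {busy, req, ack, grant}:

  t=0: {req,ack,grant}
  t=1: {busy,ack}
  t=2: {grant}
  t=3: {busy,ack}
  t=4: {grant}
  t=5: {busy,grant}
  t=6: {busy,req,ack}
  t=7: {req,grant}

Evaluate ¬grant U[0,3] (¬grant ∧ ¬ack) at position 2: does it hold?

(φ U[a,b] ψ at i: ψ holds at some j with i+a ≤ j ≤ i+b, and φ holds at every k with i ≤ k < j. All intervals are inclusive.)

Need some j in [2,5] with (¬grant ∧ ¬ack), and ¬grant at every k in [2,j-1].
  j=2: (¬grant ∧ ¬ack) false.
  j=3: (¬grant ∧ ¬ack) false.
  j=4: (¬grant ∧ ¬ack) false.
  j=5: (¬grant ∧ ¬ack) false.
No j in the window works → until fails.

Does not hold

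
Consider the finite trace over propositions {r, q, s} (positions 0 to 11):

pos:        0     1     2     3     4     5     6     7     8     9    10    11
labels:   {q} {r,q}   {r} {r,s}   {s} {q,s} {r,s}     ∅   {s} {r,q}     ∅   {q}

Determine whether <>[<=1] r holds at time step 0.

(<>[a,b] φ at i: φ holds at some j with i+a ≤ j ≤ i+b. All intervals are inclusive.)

Check r at each j in [0,1]:
  j=0: false
  j=1: true
Found at j=1 → formula holds.

Yes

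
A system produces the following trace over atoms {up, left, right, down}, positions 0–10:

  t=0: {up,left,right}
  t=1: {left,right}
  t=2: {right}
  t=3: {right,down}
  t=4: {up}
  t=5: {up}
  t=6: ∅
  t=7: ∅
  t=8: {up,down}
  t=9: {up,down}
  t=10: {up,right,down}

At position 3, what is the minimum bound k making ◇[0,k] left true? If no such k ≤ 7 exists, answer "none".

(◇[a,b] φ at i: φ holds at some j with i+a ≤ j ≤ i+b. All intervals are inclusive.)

Scan j = 3,4,… for left:
  j=3: fails
  j=4: fails
  j=5: fails
  j=6: fails
  j=7: fails
  j=8: fails
  j=9: fails
  j=10: fails
No j in [3,10] satisfies it → none.

none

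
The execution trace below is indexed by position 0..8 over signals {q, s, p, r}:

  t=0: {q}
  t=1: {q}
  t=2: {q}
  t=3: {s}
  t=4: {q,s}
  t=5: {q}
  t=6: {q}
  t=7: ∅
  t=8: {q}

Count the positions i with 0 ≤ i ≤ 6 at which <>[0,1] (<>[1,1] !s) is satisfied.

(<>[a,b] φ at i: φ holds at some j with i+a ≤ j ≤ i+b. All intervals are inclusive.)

6

Evaluate at each i in [0,6]:
  i=0: ✓ (witness j=0)
  i=1: ✓ (witness j=1)
  i=2: ✗ (none in [2,3])
  i=3: ✓ (witness j=4)
  i=4: ✓ (witness j=4)
  i=5: ✓ (witness j=5)
  i=6: ✓ (witness j=6)
Positions where it holds: {0, 1, 3, 4, 5, 6} → 6.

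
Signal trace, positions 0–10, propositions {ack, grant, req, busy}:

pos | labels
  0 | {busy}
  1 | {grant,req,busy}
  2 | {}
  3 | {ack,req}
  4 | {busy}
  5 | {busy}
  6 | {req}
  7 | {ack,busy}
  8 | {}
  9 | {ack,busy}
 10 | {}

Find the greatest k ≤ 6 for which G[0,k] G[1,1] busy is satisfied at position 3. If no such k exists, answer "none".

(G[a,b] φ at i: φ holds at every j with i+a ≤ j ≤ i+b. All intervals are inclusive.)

1

G[1,1] busy must hold from j=3 onward; find where it first fails.
  j=3: holds
  j=4: holds
  j=5: fails
Holds on [3,4], so largest k = 1.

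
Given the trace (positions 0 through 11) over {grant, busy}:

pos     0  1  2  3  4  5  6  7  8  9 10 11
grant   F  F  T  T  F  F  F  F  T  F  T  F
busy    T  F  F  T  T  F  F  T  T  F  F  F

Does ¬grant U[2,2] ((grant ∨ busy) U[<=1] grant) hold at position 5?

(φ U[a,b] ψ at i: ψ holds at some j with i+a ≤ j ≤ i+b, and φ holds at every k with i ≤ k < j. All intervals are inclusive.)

True

Need some j in [7,7] with ((grant ∨ busy) U[<=1] grant), and ¬grant at every k in [5,j-1].
  j=7: ((grant ∨ busy) U[<=1] grant) holds; ¬grant holds at every k in [5,6] → satisfied.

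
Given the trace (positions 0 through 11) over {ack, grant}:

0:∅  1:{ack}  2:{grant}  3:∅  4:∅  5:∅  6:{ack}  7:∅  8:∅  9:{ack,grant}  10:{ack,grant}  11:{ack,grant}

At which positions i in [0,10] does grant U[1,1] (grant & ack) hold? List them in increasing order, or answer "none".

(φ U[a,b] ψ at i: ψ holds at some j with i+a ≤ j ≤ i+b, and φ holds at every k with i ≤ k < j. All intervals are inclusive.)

9, 10

Evaluate at each i in [0,10]:
  i=0: ✗ (no rhs in [1,1])
  i=1: ✗ (no rhs in [2,2])
  i=2: ✗ (no rhs in [3,3])
  i=3: ✗ (no rhs in [4,4])
  i=4: ✗ (no rhs in [5,5])
  i=5: ✗ (no rhs in [6,6])
  i=6: ✗ (no rhs in [7,7])
  i=7: ✗ (no rhs in [8,8])
  i=8: ✗ (lhs fails at k=8 before rhs at j=9)
  i=9: ✓ (rhs at j=10; lhs holds on [9,9])
  i=10: ✓ (rhs at j=11; lhs holds on [10,10])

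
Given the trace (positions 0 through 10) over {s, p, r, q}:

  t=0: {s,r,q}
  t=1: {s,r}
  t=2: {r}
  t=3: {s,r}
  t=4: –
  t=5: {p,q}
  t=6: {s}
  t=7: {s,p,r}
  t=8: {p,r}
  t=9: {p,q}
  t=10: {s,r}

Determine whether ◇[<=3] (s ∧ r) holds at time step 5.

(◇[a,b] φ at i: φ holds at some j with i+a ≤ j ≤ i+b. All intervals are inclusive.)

Yes

Check (s ∧ r) at each j in [5,8]:
  j=5: false
  j=6: false
  j=7: true
  j=8: false
Found at j=7 → formula holds.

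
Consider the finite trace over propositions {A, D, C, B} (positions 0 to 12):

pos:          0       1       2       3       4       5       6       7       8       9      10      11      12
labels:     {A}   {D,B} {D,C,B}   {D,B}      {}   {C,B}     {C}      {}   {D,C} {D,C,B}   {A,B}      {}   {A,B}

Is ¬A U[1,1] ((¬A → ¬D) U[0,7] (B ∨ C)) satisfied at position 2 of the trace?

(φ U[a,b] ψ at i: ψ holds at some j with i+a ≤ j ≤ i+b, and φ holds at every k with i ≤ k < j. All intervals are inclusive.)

Holds

Need some j in [3,3] with ((¬A → ¬D) U[0,7] (B ∨ C)), and ¬A at every k in [2,j-1].
  j=3: ((¬A → ¬D) U[0,7] (B ∨ C)) holds; ¬A holds at every k in [2,2] → satisfied.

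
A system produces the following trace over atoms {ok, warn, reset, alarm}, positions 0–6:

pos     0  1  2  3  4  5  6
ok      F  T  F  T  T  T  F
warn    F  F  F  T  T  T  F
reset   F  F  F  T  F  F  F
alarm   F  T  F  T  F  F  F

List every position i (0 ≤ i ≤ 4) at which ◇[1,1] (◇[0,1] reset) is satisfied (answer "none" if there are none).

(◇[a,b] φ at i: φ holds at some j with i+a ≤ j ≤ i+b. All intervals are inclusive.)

1, 2

Evaluate at each i in [0,4]:
  i=0: ✗ (none in [1,1])
  i=1: ✓ (witness j=2)
  i=2: ✓ (witness j=3)
  i=3: ✗ (none in [4,4])
  i=4: ✗ (none in [5,5])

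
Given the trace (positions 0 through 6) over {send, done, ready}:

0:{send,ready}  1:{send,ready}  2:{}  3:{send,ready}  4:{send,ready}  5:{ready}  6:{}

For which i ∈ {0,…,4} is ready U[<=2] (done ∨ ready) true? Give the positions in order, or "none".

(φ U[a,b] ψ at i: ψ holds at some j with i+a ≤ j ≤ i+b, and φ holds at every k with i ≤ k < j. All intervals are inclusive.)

Evaluate at each i in [0,4]:
  i=0: ✓ (rhs at j=0)
  i=1: ✓ (rhs at j=1)
  i=2: ✗ (lhs fails at k=2 before rhs at j=3)
  i=3: ✓ (rhs at j=3)
  i=4: ✓ (rhs at j=4)

0, 1, 3, 4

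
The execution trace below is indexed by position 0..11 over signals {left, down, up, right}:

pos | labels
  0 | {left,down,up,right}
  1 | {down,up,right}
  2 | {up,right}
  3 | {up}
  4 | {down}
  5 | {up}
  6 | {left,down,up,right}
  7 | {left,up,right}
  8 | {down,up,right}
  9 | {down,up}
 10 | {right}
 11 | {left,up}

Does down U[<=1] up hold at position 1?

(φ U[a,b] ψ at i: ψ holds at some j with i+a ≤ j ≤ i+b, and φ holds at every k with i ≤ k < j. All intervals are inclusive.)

Holds

Need some j in [1,2] with up, and down at every k in [1,j-1].
  j=1: up holds; no prefix to check → satisfied.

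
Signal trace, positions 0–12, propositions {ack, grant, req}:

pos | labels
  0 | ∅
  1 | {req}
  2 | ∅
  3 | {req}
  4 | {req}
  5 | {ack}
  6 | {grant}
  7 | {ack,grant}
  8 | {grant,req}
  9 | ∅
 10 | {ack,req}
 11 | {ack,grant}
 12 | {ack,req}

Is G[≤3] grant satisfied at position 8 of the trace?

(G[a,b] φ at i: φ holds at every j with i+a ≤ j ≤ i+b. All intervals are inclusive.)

Does not hold

Check grant at every j in [8,11]:
  j=8: true
  j=9: false
  j=10: false
  j=11: true
Fails at j=9 → formula fails.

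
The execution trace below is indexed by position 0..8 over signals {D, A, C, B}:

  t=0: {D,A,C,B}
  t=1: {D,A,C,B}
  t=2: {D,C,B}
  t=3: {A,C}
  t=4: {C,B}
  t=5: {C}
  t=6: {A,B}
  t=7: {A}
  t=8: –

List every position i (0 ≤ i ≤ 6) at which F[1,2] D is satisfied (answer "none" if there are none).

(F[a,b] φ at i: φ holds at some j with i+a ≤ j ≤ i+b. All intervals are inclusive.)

Evaluate at each i in [0,6]:
  i=0: ✓ (witness j=1)
  i=1: ✓ (witness j=2)
  i=2: ✗ (none in [3,4])
  i=3: ✗ (none in [4,5])
  i=4: ✗ (none in [5,6])
  i=5: ✗ (none in [6,7])
  i=6: ✗ (none in [7,8])

0, 1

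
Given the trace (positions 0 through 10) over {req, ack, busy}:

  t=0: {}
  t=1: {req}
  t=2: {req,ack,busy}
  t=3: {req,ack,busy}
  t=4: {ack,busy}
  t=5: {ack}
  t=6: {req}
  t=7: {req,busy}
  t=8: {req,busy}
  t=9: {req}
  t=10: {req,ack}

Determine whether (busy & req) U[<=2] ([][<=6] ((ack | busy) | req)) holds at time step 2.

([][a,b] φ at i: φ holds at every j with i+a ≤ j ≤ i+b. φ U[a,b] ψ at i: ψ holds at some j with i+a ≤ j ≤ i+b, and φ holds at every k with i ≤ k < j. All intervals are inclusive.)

Need some j in [2,4] with [][<=6] ((ack | busy) | req), and (busy & req) at every k in [2,j-1].
  j=2: [][<=6] ((ack | busy) | req) holds; no prefix to check → satisfied.

Yes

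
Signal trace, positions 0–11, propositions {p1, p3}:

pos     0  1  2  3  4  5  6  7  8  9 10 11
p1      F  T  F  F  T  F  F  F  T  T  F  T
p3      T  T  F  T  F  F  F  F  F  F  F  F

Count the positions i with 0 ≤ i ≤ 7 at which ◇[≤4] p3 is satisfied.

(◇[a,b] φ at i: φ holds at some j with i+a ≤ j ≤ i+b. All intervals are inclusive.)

Evaluate at each i in [0,7]:
  i=0: ✓ (witness j=0)
  i=1: ✓ (witness j=1)
  i=2: ✓ (witness j=3)
  i=3: ✓ (witness j=3)
  i=4: ✗ (none in [4,8])
  i=5: ✗ (none in [5,9])
  i=6: ✗ (none in [6,10])
  i=7: ✗ (none in [7,11])
Positions where it holds: {0, 1, 2, 3} → 4.

4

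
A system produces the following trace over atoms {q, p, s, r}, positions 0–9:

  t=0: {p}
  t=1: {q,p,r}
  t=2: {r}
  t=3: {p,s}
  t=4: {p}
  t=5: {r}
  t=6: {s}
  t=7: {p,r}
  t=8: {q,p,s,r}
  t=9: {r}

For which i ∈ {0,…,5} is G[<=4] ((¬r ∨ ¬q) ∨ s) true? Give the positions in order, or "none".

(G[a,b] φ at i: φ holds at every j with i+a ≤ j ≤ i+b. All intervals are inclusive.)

2, 3, 4, 5

Evaluate at each i in [0,5]:
  i=0: ✗ (fails at j=1)
  i=1: ✗ (fails at j=1)
  i=2: ✓ (all of [2,6])
  i=3: ✓ (all of [3,7])
  i=4: ✓ (all of [4,8])
  i=5: ✓ (all of [5,9])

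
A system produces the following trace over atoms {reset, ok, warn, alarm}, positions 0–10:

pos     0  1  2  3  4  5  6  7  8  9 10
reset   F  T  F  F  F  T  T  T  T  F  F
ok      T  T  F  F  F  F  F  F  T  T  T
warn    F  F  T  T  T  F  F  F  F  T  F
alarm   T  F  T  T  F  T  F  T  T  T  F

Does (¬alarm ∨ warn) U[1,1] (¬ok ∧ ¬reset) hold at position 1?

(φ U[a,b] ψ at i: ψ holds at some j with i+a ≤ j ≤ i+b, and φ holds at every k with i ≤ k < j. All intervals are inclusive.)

Need some j in [2,2] with (¬ok ∧ ¬reset), and (¬alarm ∨ warn) at every k in [1,j-1].
  j=2: (¬ok ∧ ¬reset) holds; (¬alarm ∨ warn) holds at every k in [1,1] → satisfied.

Holds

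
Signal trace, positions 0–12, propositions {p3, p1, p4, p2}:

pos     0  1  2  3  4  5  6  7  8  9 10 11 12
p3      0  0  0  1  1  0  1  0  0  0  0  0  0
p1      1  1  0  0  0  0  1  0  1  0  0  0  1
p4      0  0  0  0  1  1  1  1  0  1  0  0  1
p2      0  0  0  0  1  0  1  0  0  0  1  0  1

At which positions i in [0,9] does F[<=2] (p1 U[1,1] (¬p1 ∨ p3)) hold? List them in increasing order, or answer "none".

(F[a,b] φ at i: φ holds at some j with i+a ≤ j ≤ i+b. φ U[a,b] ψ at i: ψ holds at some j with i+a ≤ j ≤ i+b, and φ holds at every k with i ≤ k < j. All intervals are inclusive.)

0, 1, 4, 5, 6, 7, 8

Evaluate at each i in [0,9]:
  i=0: ✓ (witness j=1)
  i=1: ✓ (witness j=1)
  i=2: ✗ (none in [2,4])
  i=3: ✗ (none in [3,5])
  i=4: ✓ (witness j=6)
  i=5: ✓ (witness j=6)
  i=6: ✓ (witness j=6)
  i=7: ✓ (witness j=8)
  i=8: ✓ (witness j=8)
  i=9: ✗ (none in [9,11])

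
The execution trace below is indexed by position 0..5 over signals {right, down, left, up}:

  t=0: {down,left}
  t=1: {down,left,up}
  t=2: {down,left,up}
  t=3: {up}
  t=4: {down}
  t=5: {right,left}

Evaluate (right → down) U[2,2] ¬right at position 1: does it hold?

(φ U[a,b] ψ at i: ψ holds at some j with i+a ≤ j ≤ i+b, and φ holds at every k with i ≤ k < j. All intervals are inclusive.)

Need some j in [3,3] with ¬right, and (right → down) at every k in [1,j-1].
  j=3: ¬right holds; (right → down) holds at every k in [1,2] → satisfied.

Holds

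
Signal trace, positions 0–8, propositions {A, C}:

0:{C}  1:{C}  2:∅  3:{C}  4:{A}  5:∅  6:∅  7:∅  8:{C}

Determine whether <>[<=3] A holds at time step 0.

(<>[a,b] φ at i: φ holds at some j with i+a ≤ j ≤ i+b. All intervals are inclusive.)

Does not hold

Check A at each j in [0,3]:
  j=0: false
  j=1: false
  j=2: false
  j=3: false
No position in the window satisfies it → formula fails.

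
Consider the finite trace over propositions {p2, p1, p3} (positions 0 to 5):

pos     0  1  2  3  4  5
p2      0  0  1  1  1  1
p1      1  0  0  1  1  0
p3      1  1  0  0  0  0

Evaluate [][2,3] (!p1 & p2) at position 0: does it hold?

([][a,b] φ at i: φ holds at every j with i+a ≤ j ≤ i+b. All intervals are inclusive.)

Does not hold

Check (!p1 & p2) at every j in [2,3]:
  j=2: true
  j=3: false
Fails at j=3 → formula fails.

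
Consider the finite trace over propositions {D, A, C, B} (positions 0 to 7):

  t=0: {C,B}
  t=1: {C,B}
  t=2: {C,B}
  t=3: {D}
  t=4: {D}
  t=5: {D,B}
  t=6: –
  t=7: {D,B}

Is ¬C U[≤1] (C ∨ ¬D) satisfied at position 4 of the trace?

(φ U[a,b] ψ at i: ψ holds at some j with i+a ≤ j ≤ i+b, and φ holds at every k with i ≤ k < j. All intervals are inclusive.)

Does not hold

Need some j in [4,5] with (C ∨ ¬D), and ¬C at every k in [4,j-1].
  j=4: (C ∨ ¬D) false.
  j=5: (C ∨ ¬D) false.
No j in the window works → until fails.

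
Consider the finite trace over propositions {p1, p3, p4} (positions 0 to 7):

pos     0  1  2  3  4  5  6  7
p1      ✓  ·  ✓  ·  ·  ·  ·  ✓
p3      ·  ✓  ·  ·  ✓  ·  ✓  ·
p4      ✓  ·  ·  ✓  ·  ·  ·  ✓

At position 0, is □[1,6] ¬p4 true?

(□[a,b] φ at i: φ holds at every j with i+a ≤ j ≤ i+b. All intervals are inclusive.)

No

Check ¬p4 at every j in [1,6]:
  j=1: true
  j=2: true
  j=3: false
  j=4: true
  j=5: true
  j=6: true
Fails at j=3 → formula fails.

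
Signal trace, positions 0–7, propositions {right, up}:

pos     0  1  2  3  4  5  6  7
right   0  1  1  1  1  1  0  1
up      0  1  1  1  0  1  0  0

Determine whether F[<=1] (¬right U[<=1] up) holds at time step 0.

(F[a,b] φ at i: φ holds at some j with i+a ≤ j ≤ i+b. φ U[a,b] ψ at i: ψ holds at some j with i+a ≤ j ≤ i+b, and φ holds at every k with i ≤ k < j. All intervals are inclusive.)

Yes

Check (¬right U[<=1] up) at each j in [0,1]:
  j=0: holds
  j=1: holds
Found at j=0 → formula holds.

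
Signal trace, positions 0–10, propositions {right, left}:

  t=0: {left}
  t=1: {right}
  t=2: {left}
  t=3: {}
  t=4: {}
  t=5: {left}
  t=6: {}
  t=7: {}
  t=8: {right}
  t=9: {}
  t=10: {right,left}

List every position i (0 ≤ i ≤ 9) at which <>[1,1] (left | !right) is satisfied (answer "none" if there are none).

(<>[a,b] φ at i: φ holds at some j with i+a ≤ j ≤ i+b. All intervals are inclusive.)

Evaluate at each i in [0,9]:
  i=0: ✗ (none in [1,1])
  i=1: ✓ (witness j=2)
  i=2: ✓ (witness j=3)
  i=3: ✓ (witness j=4)
  i=4: ✓ (witness j=5)
  i=5: ✓ (witness j=6)
  i=6: ✓ (witness j=7)
  i=7: ✗ (none in [8,8])
  i=8: ✓ (witness j=9)
  i=9: ✓ (witness j=10)

1, 2, 3, 4, 5, 6, 8, 9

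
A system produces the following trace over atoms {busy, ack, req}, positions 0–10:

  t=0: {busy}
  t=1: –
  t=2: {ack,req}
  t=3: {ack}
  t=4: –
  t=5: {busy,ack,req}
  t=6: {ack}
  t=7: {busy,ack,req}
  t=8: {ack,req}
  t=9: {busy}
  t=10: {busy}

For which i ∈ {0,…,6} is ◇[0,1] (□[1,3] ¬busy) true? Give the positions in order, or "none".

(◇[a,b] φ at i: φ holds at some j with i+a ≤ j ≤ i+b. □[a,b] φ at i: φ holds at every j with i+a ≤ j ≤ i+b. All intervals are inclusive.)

0, 1

Evaluate at each i in [0,6]:
  i=0: ✓ (witness j=0)
  i=1: ✓ (witness j=1)
  i=2: ✗ (none in [2,3])
  i=3: ✗ (none in [3,4])
  i=4: ✗ (none in [4,5])
  i=5: ✗ (none in [5,6])
  i=6: ✗ (none in [6,7])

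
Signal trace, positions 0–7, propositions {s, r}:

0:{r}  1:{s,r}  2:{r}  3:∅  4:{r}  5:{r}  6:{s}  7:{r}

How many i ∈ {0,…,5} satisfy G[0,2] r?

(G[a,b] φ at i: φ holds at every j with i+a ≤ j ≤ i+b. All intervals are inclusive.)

Evaluate at each i in [0,5]:
  i=0: ✓ (all of [0,2])
  i=1: ✗ (fails at j=3)
  i=2: ✗ (fails at j=3)
  i=3: ✗ (fails at j=3)
  i=4: ✗ (fails at j=6)
  i=5: ✗ (fails at j=6)
Positions where it holds: {0} → 1.

1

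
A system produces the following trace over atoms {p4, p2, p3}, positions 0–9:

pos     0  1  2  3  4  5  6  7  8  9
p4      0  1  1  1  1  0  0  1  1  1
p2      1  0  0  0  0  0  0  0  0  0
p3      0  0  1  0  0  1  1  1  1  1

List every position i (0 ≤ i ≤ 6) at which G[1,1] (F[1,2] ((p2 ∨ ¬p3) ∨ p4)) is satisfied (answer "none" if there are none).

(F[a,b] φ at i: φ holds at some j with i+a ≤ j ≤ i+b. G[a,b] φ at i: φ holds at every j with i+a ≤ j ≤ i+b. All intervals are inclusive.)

0, 1, 2, 4, 5, 6

Evaluate at each i in [0,6]:
  i=0: ✓ (all of [1,1])
  i=1: ✓ (all of [2,2])
  i=2: ✓ (all of [3,3])
  i=3: ✗ (fails at j=4)
  i=4: ✓ (all of [5,5])
  i=5: ✓ (all of [6,6])
  i=6: ✓ (all of [7,7])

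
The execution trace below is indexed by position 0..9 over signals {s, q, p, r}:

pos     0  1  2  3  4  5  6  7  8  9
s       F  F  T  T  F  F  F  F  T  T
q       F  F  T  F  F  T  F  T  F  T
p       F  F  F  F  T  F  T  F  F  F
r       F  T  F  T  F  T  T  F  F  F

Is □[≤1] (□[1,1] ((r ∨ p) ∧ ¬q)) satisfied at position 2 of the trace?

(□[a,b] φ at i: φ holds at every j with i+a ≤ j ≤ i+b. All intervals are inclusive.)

Holds

Check □[1,1] ((r ∨ p) ∧ ¬q) at every j in [2,3]:
  j=2: holds on [3,3]
  j=3: holds on [4,4]
All positions satisfy it → formula holds.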